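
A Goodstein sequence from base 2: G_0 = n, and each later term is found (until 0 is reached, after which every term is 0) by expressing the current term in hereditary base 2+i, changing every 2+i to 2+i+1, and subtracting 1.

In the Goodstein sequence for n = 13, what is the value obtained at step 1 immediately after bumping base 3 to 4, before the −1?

1280

base 2: 13 = 2^(2 + 1) + 2^2 + 1; at 3: 3^(3 + 1) + 3^3 + 1 = 109; next = 108
base 3: 108 = 3^(3 + 1) + 3^3; at 4: 4^(4 + 1) + 4^4 = 1280; next = 1279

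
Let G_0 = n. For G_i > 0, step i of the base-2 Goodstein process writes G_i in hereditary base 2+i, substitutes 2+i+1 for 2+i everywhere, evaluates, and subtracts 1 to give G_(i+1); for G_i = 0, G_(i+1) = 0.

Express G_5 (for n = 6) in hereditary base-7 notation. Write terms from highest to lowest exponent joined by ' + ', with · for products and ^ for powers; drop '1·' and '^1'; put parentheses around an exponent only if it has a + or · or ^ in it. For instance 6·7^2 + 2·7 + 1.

5·7^5 + 5·7^4 + 5·7^3 + 5·7^2 + 5·7 + 4

(0) 6|_2 = 2^2 + 2 ↦ 3^3 + 3|_3 = 30 ⇒ 29
(1) 29|_3 = 3^3 + 2 ↦ 4^4 + 2|_4 = 258 ⇒ 257
(2) 257|_4 = 4^4 + 1 ↦ 5^5 + 1|_5 = 3126 ⇒ 3125
(3) 3125|_5 = 5^5 ↦ 6^6|_6 = 46656 ⇒ 46655
(4) 46655|_6 = 5·6^5 + 5·6^4 + 5·6^3 + 5·6^2 + 5·6 + 5 ↦ 5·7^5 + 5·7^4 + 5·7^3 + 5·7^2 + 5·7 + 5|_7 = 98040 ⇒ 98039
(5) 98039|_7 = 5·7^5 + 5·7^4 + 5·7^3 + 5·7^2 + 5·7 + 4 ↦ 5·8^5 + 5·8^4 + 5·8^3 + 5·8^2 + 5·8 + 4|_8 = 187244 ⇒ 187243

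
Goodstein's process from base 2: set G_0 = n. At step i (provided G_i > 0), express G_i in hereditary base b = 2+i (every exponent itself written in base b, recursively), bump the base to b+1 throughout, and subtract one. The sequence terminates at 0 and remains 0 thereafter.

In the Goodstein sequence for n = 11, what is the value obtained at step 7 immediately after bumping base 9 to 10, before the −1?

i=0: 11 = 2^(2 + 1) + 2 + 1 (b=2); 2→3: 3^(3 + 1) + 3 + 1 = 85; 85−1 = 84
i=1: 84 = 3^(3 + 1) + 3 (b=3); 3→4: 4^(4 + 1) + 4 = 1028; 1028−1 = 1027
i=2: 1027 = 4^(4 + 1) + 3 (b=4); 4→5: 5^(5 + 1) + 3 = 15628; 15628−1 = 15627
i=3: 15627 = 5^(5 + 1) + 2 (b=5); 5→6: 6^(6 + 1) + 2 = 279938; 279938−1 = 279937
i=4: 279937 = 6^(6 + 1) + 1 (b=6); 6→7: 7^(7 + 1) + 1 = 5764802; 5764802−1 = 5764801
i=5: 5764801 = 7^(7 + 1) (b=7); 7→8: 8^(8 + 1) = 134217728; 134217728−1 = 134217727
i=6: 134217727 = 7·8^8 + 7·8^7 + 7·8^6 + 7·8^5 + 7·8^4 + 7·8^3 + 7·8^2 + 7·8 + 7 (b=8); 8→9: 7·9^9 + 7·9^7 + 7·9^6 + 7·9^5 + 7·9^4 + 7·9^3 + 7·9^2 + 7·9 + 7 = 2749609303; 2749609303−1 = 2749609302
i=7: 2749609302 = 7·9^9 + 7·9^7 + 7·9^6 + 7·9^5 + 7·9^4 + 7·9^3 + 7·9^2 + 7·9 + 6 (b=9); 9→10: 7·10^10 + 7·10^7 + 7·10^6 + 7·10^5 + 7·10^4 + 7·10^3 + 7·10^2 + 7·10 + 6 = 70077777776; 70077777776−1 = 70077777775

70077777776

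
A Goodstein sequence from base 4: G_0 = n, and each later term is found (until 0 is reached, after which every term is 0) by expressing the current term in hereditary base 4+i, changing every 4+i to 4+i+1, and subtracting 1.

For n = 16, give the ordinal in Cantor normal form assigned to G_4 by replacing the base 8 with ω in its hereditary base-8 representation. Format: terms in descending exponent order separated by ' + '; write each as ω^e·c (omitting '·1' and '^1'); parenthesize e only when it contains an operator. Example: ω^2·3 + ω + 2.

ω·4 + 1

16 —HB4→ 4^2 —bump→ 5^2 = 25 —(−1)→ 24
24 —HB5→ 4·5 + 4 —bump→ 4·6 + 4 = 28 —(−1)→ 27
27 —HB6→ 4·6 + 3 —bump→ 4·7 + 3 = 31 —(−1)→ 30
30 —HB7→ 4·7 + 2 —bump→ 4·8 + 2 = 34 —(−1)→ 33
33 —HB8→ 4·8 + 1 —bump→ 4·9 + 1 = 37 —(−1)→ 36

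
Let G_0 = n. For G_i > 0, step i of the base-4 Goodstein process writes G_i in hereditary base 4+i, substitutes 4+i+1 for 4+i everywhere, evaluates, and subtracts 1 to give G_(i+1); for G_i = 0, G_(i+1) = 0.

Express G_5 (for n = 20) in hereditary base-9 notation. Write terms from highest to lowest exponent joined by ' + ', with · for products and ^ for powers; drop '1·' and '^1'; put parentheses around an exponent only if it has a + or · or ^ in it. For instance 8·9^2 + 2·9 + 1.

(0) 20|_4 = 4^2 + 4 ↦ 5^2 + 5|_5 = 30 ⇒ 29
(1) 29|_5 = 5^2 + 4 ↦ 6^2 + 4|_6 = 40 ⇒ 39
(2) 39|_6 = 6^2 + 3 ↦ 7^2 + 3|_7 = 52 ⇒ 51
(3) 51|_7 = 7^2 + 2 ↦ 8^2 + 2|_8 = 66 ⇒ 65
(4) 65|_8 = 8^2 + 1 ↦ 9^2 + 1|_9 = 82 ⇒ 81
(5) 81|_9 = 9^2 ↦ 10^2|_10 = 100 ⇒ 99

9^2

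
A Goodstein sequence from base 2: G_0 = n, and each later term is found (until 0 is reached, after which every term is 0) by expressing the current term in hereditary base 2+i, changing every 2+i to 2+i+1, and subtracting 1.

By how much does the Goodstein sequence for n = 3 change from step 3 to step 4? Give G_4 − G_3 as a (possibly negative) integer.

i=0: 3 = 2 + 1 (b=2); 2→3: 3 + 1 = 4; 4−1 = 3
i=1: 3 = 3 (b=3); 3→4: 4 = 4; 4−1 = 3
i=2: 3 = 3 (b=4); 4→5: 3 = 3; 3−1 = 2
i=3: 2 = 2 (b=5); 5→6: 2 = 2; 2−1 = 1

-1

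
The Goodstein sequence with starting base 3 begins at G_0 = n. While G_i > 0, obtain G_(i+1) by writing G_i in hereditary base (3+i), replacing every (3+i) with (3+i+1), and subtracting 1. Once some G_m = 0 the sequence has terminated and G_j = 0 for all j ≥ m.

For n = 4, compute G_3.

G_0 = 4. HB_3(4) = 3 + 1. Bump = 5. G_1 = 4.
G_1 = 4. HB_4(4) = 4. Bump = 5. G_2 = 4.
G_2 = 4. HB_5(4) = 4. Bump = 4. G_3 = 3.
G_3 = 3. HB_6(3) = 3. Bump = 3. G_4 = 2.

3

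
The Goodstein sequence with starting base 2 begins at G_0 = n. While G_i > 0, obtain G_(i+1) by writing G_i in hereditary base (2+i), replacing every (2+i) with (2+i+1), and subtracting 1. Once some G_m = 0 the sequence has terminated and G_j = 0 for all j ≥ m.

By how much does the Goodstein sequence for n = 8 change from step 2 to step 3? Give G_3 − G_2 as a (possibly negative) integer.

step 0: 8 = 2^(2 + 1); sub 3 for 2: 3^(3 + 1); = 81; G_1 = 81−1 = 80
step 1: 80 = 2·3^3 + 2·3^2 + 2·3 + 2; sub 4 for 3: 2·4^4 + 2·4^2 + 2·4 + 2; = 554; G_2 = 554−1 = 553
step 2: 553 = 2·4^4 + 2·4^2 + 2·4 + 1; sub 5 for 4: 2·5^5 + 2·5^2 + 2·5 + 1; = 6311; G_3 = 6311−1 = 6310

5757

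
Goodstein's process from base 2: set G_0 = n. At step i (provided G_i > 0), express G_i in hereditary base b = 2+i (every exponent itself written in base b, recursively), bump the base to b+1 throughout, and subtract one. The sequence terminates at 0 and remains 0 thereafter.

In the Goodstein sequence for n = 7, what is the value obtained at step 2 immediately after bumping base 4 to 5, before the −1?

(0) 7|_2 = 2^2 + 2 + 1 ↦ 3^3 + 3 + 1|_3 = 31 ⇒ 30
(1) 30|_3 = 3^3 + 3 ↦ 4^4 + 4|_4 = 260 ⇒ 259
(2) 259|_4 = 4^4 + 3 ↦ 5^5 + 3|_5 = 3128 ⇒ 3127

3128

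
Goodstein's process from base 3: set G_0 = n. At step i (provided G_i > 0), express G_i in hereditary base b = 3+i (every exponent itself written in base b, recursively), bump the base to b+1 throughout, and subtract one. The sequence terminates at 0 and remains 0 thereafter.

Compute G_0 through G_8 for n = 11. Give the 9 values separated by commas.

base 3: 11 = 3^2 + 2; at 4: 4^2 + 2 = 18; next = 17
base 4: 17 = 4^2 + 1; at 5: 5^2 + 1 = 26; next = 25
base 5: 25 = 5^2; at 6: 6^2 = 36; next = 35
base 6: 35 = 5·6 + 5; at 7: 5·7 + 5 = 40; next = 39
base 7: 39 = 5·7 + 4; at 8: 5·8 + 4 = 44; next = 43
base 8: 43 = 5·8 + 3; at 9: 5·9 + 3 = 48; next = 47
base 9: 47 = 5·9 + 2; at 10: 5·10 + 2 = 52; next = 51
base 10: 51 = 5·10 + 1; at 11: 5·11 + 1 = 56; next = 55

11, 17, 25, 35, 39, 43, 47, 51, 55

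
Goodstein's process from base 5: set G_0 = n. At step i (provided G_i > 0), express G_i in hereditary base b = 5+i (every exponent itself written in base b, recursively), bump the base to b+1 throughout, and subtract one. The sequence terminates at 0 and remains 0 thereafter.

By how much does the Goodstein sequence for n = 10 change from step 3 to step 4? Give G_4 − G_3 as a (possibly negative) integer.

0

i=0: 10 = 2·5 (b=5); 5→6: 2·6 = 12; 12−1 = 11
i=1: 11 = 6 + 5 (b=6); 6→7: 7 + 5 = 12; 12−1 = 11
i=2: 11 = 7 + 4 (b=7); 7→8: 8 + 4 = 12; 12−1 = 11
i=3: 11 = 8 + 3 (b=8); 8→9: 9 + 3 = 12; 12−1 = 11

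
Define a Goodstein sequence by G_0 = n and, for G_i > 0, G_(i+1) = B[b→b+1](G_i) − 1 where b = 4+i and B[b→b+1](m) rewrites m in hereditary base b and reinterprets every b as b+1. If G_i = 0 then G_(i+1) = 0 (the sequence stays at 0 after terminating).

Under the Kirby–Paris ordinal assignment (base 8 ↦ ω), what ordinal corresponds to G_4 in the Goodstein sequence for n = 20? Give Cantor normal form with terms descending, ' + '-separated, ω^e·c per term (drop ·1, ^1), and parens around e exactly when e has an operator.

ω^2 + 1

20 —HB4→ 4^2 + 4 —bump→ 5^2 + 5 = 30 —(−1)→ 29
29 —HB5→ 5^2 + 4 —bump→ 6^2 + 4 = 40 —(−1)→ 39
39 —HB6→ 6^2 + 3 —bump→ 7^2 + 3 = 52 —(−1)→ 51
51 —HB7→ 7^2 + 2 —bump→ 8^2 + 2 = 66 —(−1)→ 65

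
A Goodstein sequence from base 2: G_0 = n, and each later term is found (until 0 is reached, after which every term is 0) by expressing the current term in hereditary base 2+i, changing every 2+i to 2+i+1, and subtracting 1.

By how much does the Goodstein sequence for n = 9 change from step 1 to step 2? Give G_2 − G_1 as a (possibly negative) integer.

i=0: 9 = 2^(2 + 1) + 1 (b=2); 2→3: 3^(3 + 1) + 1 = 82; 82−1 = 81
i=1: 81 = 3^(3 + 1) (b=3); 3→4: 4^(4 + 1) = 1024; 1024−1 = 1023

942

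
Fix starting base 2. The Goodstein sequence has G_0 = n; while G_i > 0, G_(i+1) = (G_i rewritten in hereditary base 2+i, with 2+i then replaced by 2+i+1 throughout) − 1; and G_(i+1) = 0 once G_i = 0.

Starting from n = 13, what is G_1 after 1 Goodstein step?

108

base 2: 13 = 2^(2 + 1) + 2^2 + 1; at 3: 3^(3 + 1) + 3^3 + 1 = 109; next = 108
base 3: 108 = 3^(3 + 1) + 3^3; at 4: 4^(4 + 1) + 4^4 = 1280; next = 1279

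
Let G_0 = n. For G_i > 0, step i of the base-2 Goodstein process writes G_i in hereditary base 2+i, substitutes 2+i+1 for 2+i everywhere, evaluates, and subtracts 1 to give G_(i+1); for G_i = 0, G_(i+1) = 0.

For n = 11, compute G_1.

i=0: 11 = 2^(2 + 1) + 2 + 1 (b=2); 2→3: 3^(3 + 1) + 3 + 1 = 85; 85−1 = 84
i=1: 84 = 3^(3 + 1) + 3 (b=3); 3→4: 4^(4 + 1) + 4 = 1028; 1028−1 = 1027

84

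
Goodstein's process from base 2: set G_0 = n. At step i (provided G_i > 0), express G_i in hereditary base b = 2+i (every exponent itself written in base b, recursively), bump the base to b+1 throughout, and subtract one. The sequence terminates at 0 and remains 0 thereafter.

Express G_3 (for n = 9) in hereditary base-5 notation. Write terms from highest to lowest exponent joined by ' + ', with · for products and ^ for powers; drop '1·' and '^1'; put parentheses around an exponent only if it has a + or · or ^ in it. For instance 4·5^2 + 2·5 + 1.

(0) 9|_2 = 2^(2 + 1) + 1 ↦ 3^(3 + 1) + 1|_3 = 82 ⇒ 81
(1) 81|_3 = 3^(3 + 1) ↦ 4^(4 + 1)|_4 = 1024 ⇒ 1023
(2) 1023|_4 = 3·4^4 + 3·4^3 + 3·4^2 + 3·4 + 3 ↦ 3·5^5 + 3·5^3 + 3·5^2 + 3·5 + 3|_5 = 9843 ⇒ 9842
(3) 9842|_5 = 3·5^5 + 3·5^3 + 3·5^2 + 3·5 + 2 ↦ 3·6^6 + 3·6^3 + 3·6^2 + 3·6 + 2|_6 = 140744 ⇒ 140743

3·5^5 + 3·5^3 + 3·5^2 + 3·5 + 2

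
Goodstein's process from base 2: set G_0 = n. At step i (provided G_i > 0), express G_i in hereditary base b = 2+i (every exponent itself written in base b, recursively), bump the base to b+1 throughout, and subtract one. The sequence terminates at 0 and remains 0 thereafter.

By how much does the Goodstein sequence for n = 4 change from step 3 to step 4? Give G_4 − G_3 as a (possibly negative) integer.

G_0 = 4. HB_2(4) = 2^2. Bump = 27. G_1 = 26.
G_1 = 26. HB_3(26) = 2·3^2 + 2·3 + 2. Bump = 42. G_2 = 41.
G_2 = 41. HB_4(41) = 2·4^2 + 2·4 + 1. Bump = 61. G_3 = 60.
G_3 = 60. HB_5(60) = 2·5^2 + 2·5. Bump = 84. G_4 = 83.

23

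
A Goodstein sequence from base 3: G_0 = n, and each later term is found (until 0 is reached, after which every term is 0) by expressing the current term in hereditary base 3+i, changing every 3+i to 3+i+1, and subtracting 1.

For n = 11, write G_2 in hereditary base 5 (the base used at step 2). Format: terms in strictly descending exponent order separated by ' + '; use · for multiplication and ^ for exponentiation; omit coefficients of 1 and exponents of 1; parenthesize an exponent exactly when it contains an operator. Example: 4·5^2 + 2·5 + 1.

i=0: 11 = 3^2 + 2 (b=3); 3→4: 4^2 + 2 = 18; 18−1 = 17
i=1: 17 = 4^2 + 1 (b=4); 4→5: 5^2 + 1 = 26; 26−1 = 25

5^2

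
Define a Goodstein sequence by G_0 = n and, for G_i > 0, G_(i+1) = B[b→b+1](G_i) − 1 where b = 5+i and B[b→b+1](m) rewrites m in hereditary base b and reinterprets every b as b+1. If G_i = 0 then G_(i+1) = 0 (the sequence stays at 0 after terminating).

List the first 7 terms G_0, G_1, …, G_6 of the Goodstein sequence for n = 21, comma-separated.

21, 24, 27, 29, 31, 33, 35

step 0: 21 = 4·5 + 1; sub 6 for 5: 4·6 + 1; = 25; G_1 = 25−1 = 24
step 1: 24 = 4·6; sub 7 for 6: 4·7; = 28; G_2 = 28−1 = 27
step 2: 27 = 3·7 + 6; sub 8 for 7: 3·8 + 6; = 30; G_3 = 30−1 = 29
step 3: 29 = 3·8 + 5; sub 9 for 8: 3·9 + 5; = 32; G_4 = 32−1 = 31
step 4: 31 = 3·9 + 4; sub 10 for 9: 3·10 + 4; = 34; G_5 = 34−1 = 33
step 5: 33 = 3·10 + 3; sub 11 for 10: 3·11 + 3; = 36; G_6 = 36−1 = 35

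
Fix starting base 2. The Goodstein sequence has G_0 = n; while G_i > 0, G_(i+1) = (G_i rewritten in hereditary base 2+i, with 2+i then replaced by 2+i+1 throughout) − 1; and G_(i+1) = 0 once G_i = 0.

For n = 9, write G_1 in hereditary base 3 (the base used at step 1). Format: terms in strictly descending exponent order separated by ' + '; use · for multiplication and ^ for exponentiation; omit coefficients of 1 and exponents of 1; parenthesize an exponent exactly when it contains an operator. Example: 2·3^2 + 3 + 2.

step 0: 9 = 2^(2 + 1) + 1; sub 3 for 2: 3^(3 + 1) + 1; = 82; G_1 = 82−1 = 81
step 1: 81 = 3^(3 + 1); sub 4 for 3: 4^(4 + 1); = 1024; G_2 = 1024−1 = 1023

3^(3 + 1)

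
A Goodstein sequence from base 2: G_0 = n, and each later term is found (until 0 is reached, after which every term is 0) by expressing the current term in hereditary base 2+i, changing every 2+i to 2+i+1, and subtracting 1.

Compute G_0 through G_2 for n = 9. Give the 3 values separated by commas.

9, 81, 1023

G_0 = 9. HB_2(9) = 2^(2 + 1) + 1. Bump = 82. G_1 = 81.
G_1 = 81. HB_3(81) = 3^(3 + 1). Bump = 1024. G_2 = 1023.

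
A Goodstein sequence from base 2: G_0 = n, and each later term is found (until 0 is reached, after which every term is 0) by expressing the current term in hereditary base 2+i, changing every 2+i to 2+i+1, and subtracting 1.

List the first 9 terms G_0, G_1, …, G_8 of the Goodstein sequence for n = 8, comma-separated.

8, 80, 553, 6310, 93395, 1647195, 33554571, 774841151, 20000000211

step 0: 8 = 2^(2 + 1); sub 3 for 2: 3^(3 + 1); = 81; G_1 = 81−1 = 80
step 1: 80 = 2·3^3 + 2·3^2 + 2·3 + 2; sub 4 for 3: 2·4^4 + 2·4^2 + 2·4 + 2; = 554; G_2 = 554−1 = 553
step 2: 553 = 2·4^4 + 2·4^2 + 2·4 + 1; sub 5 for 4: 2·5^5 + 2·5^2 + 2·5 + 1; = 6311; G_3 = 6311−1 = 6310
step 3: 6310 = 2·5^5 + 2·5^2 + 2·5; sub 6 for 5: 2·6^6 + 2·6^2 + 2·6; = 93396; G_4 = 93396−1 = 93395
step 4: 93395 = 2·6^6 + 2·6^2 + 6 + 5; sub 7 for 6: 2·7^7 + 2·7^2 + 7 + 5; = 1647196; G_5 = 1647196−1 = 1647195
step 5: 1647195 = 2·7^7 + 2·7^2 + 7 + 4; sub 8 for 7: 2·8^8 + 2·8^2 + 8 + 4; = 33554572; G_6 = 33554572−1 = 33554571
step 6: 33554571 = 2·8^8 + 2·8^2 + 8 + 3; sub 9 for 8: 2·9^9 + 2·9^2 + 9 + 3; = 774841152; G_7 = 774841152−1 = 774841151
step 7: 774841151 = 2·9^9 + 2·9^2 + 9 + 2; sub 10 for 9: 2·10^10 + 2·10^2 + 10 + 2; = 20000000212; G_8 = 20000000212−1 = 20000000211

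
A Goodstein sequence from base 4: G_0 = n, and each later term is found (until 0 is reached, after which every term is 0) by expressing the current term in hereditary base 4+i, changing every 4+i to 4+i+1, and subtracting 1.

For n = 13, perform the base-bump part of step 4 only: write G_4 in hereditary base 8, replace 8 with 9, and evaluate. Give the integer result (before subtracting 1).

step 0: 13 = 3·4 + 1; sub 5 for 4: 3·5 + 1; = 16; G_1 = 16−1 = 15
step 1: 15 = 3·5; sub 6 for 5: 3·6; = 18; G_2 = 18−1 = 17
step 2: 17 = 2·6 + 5; sub 7 for 6: 2·7 + 5; = 19; G_3 = 19−1 = 18
step 3: 18 = 2·7 + 4; sub 8 for 7: 2·8 + 4; = 20; G_4 = 20−1 = 19
step 4: 19 = 2·8 + 3; sub 9 for 8: 2·9 + 3; = 21; G_5 = 21−1 = 20

21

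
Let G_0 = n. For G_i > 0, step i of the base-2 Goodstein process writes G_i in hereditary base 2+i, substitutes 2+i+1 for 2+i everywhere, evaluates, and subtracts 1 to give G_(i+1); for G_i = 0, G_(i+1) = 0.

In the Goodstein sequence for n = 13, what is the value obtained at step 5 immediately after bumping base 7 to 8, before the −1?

base 2: 13 = 2^(2 + 1) + 2^2 + 1; at 3: 3^(3 + 1) + 3^3 + 1 = 109; next = 108
base 3: 108 = 3^(3 + 1) + 3^3; at 4: 4^(4 + 1) + 4^4 = 1280; next = 1279
base 4: 1279 = 4^(4 + 1) + 3·4^3 + 3·4^2 + 3·4 + 3; at 5: 5^(5 + 1) + 3·5^3 + 3·5^2 + 3·5 + 3 = 16093; next = 16092
base 5: 16092 = 5^(5 + 1) + 3·5^3 + 3·5^2 + 3·5 + 2; at 6: 6^(6 + 1) + 3·6^3 + 3·6^2 + 3·6 + 2 = 280712; next = 280711
base 6: 280711 = 6^(6 + 1) + 3·6^3 + 3·6^2 + 3·6 + 1; at 7: 7^(7 + 1) + 3·7^3 + 3·7^2 + 3·7 + 1 = 5765999; next = 5765998
base 7: 5765998 = 7^(7 + 1) + 3·7^3 + 3·7^2 + 3·7; at 8: 8^(8 + 1) + 3·8^3 + 3·8^2 + 3·8 = 134219480; next = 134219479

134219480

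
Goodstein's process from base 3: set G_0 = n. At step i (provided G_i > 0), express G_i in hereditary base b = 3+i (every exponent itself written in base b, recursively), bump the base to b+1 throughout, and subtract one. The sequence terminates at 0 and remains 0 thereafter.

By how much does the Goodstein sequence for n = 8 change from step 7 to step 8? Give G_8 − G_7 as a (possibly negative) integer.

step 0: 8 = 2·3 + 2; sub 4 for 3: 2·4 + 2; = 10; G_1 = 10−1 = 9
step 1: 9 = 2·4 + 1; sub 5 for 4: 2·5 + 1; = 11; G_2 = 11−1 = 10
step 2: 10 = 2·5; sub 6 for 5: 2·6; = 12; G_3 = 12−1 = 11
step 3: 11 = 6 + 5; sub 7 for 6: 7 + 5; = 12; G_4 = 12−1 = 11
step 4: 11 = 7 + 4; sub 8 for 7: 8 + 4; = 12; G_5 = 12−1 = 11
step 5: 11 = 8 + 3; sub 9 for 8: 9 + 3; = 12; G_6 = 12−1 = 11
step 6: 11 = 9 + 2; sub 10 for 9: 10 + 2; = 12; G_7 = 12−1 = 11
step 7: 11 = 10 + 1; sub 11 for 10: 11 + 1; = 12; G_8 = 12−1 = 11

0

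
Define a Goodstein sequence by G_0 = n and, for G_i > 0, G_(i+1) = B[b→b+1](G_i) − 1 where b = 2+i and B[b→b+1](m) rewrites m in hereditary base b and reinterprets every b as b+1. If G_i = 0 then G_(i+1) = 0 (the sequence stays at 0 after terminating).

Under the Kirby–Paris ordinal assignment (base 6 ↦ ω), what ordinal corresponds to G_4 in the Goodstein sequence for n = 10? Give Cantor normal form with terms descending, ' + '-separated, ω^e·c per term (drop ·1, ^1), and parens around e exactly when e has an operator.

ω^ω·5 + ω^5·5 + ω^4·5 + ω^3·5 + ω^2·5 + ω·5 + 5

base 2: 10 = 2^(2 + 1) + 2; at 3: 3^(3 + 1) + 3 = 84; next = 83
base 3: 83 = 3^(3 + 1) + 2; at 4: 4^(4 + 1) + 2 = 1026; next = 1025
base 4: 1025 = 4^(4 + 1) + 1; at 5: 5^(5 + 1) + 1 = 15626; next = 15625
base 5: 15625 = 5^(5 + 1); at 6: 6^(6 + 1) = 279936; next = 279935
base 6: 279935 = 5·6^6 + 5·6^5 + 5·6^4 + 5·6^3 + 5·6^2 + 5·6 + 5; at 7: 5·7^7 + 5·7^5 + 5·7^4 + 5·7^3 + 5·7^2 + 5·7 + 5 = 4215755; next = 4215754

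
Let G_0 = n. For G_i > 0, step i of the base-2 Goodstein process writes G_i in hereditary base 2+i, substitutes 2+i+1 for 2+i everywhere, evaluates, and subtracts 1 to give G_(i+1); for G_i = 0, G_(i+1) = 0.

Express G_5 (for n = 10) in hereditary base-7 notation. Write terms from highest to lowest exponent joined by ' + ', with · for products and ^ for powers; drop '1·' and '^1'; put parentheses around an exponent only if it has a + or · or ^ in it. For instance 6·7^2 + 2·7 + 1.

G_0=10  [base 2] 2^(2 + 1) + 2  →[2↦3]→  3^(3 + 1) + 3 = 84  −1 ⇒ G_1=83
G_1=83  [base 3] 3^(3 + 1) + 2  →[3↦4]→  4^(4 + 1) + 2 = 1026  −1 ⇒ G_2=1025
G_2=1025  [base 4] 4^(4 + 1) + 1  →[4↦5]→  5^(5 + 1) + 1 = 15626  −1 ⇒ G_3=15625
G_3=15625  [base 5] 5^(5 + 1)  →[5↦6]→  6^(6 + 1) = 279936  −1 ⇒ G_4=279935
G_4=279935  [base 6] 5·6^6 + 5·6^5 + 5·6^4 + 5·6^3 + 5·6^2 + 5·6 + 5  →[6↦7]→  5·7^7 + 5·7^5 + 5·7^4 + 5·7^3 + 5·7^2 + 5·7 + 5 = 4215755  −1 ⇒ G_5=4215754
G_5=4215754  [base 7] 5·7^7 + 5·7^5 + 5·7^4 + 5·7^3 + 5·7^2 + 5·7 + 4  →[7↦8]→  5·8^8 + 5·8^5 + 5·8^4 + 5·8^3 + 5·8^2 + 5·8 + 4 = 84073324  −1 ⇒ G_6=84073323

5·7^7 + 5·7^5 + 5·7^4 + 5·7^3 + 5·7^2 + 5·7 + 4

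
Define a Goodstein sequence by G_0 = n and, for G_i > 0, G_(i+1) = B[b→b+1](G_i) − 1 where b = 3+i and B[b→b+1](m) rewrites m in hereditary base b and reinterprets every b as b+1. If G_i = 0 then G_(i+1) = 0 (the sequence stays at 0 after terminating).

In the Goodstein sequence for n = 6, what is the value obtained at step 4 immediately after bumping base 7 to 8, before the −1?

8

(0) 6|_3 = 2·3 ↦ 2·4|_4 = 8 ⇒ 7
(1) 7|_4 = 4 + 3 ↦ 5 + 3|_5 = 8 ⇒ 7
(2) 7|_5 = 5 + 2 ↦ 6 + 2|_6 = 8 ⇒ 7
(3) 7|_6 = 6 + 1 ↦ 7 + 1|_7 = 8 ⇒ 7
(4) 7|_7 = 7 ↦ 8|_8 = 8 ⇒ 7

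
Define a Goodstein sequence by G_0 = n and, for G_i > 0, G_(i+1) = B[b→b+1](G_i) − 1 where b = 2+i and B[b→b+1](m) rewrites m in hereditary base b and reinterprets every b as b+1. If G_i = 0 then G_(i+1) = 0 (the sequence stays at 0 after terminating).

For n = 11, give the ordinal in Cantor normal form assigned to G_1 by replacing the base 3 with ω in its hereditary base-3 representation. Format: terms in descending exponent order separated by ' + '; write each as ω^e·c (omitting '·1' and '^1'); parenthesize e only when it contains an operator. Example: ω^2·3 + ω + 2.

ω^(ω + 1) + ω

base 2: 11 = 2^(2 + 1) + 2 + 1; at 3: 3^(3 + 1) + 3 + 1 = 85; next = 84
base 3: 84 = 3^(3 + 1) + 3; at 4: 4^(4 + 1) + 4 = 1028; next = 1027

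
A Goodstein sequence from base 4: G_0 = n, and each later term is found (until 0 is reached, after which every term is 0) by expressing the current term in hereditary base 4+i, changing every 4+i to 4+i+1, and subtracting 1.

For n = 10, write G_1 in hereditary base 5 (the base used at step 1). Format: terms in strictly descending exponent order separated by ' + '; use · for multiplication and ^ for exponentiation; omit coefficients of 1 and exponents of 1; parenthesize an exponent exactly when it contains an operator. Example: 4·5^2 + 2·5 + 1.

step 0: 10 = 2·4 + 2; sub 5 for 4: 2·5 + 2; = 12; G_1 = 12−1 = 11
step 1: 11 = 2·5 + 1; sub 6 for 5: 2·6 + 1; = 13; G_2 = 13−1 = 12

2·5 + 1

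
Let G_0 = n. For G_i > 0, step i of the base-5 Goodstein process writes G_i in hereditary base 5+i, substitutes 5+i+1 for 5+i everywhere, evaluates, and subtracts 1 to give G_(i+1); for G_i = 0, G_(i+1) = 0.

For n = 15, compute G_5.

step 0: 15 = 3·5; sub 6 for 5: 3·6; = 18; G_1 = 18−1 = 17
step 1: 17 = 2·6 + 5; sub 7 for 6: 2·7 + 5; = 19; G_2 = 19−1 = 18
step 2: 18 = 2·7 + 4; sub 8 for 7: 2·8 + 4; = 20; G_3 = 20−1 = 19
step 3: 19 = 2·8 + 3; sub 9 for 8: 2·9 + 3; = 21; G_4 = 21−1 = 20
step 4: 20 = 2·9 + 2; sub 10 for 9: 2·10 + 2; = 22; G_5 = 22−1 = 21
step 5: 21 = 2·10 + 1; sub 11 for 10: 2·11 + 1; = 23; G_6 = 23−1 = 22

21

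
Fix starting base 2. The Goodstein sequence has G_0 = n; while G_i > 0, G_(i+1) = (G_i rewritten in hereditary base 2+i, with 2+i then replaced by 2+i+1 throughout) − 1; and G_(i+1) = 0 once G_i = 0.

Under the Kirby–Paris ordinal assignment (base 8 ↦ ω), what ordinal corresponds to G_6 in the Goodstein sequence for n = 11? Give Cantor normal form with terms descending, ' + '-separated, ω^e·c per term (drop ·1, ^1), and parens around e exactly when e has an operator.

ω^ω·7 + ω^7·7 + ω^6·7 + ω^5·7 + ω^4·7 + ω^3·7 + ω^2·7 + ω·7 + 7

G_0=11  [base 2] 2^(2 + 1) + 2 + 1  →[2↦3]→  3^(3 + 1) + 3 + 1 = 85  −1 ⇒ G_1=84
G_1=84  [base 3] 3^(3 + 1) + 3  →[3↦4]→  4^(4 + 1) + 4 = 1028  −1 ⇒ G_2=1027
G_2=1027  [base 4] 4^(4 + 1) + 3  →[4↦5]→  5^(5 + 1) + 3 = 15628  −1 ⇒ G_3=15627
G_3=15627  [base 5] 5^(5 + 1) + 2  →[5↦6]→  6^(6 + 1) + 2 = 279938  −1 ⇒ G_4=279937
G_4=279937  [base 6] 6^(6 + 1) + 1  →[6↦7]→  7^(7 + 1) + 1 = 5764802  −1 ⇒ G_5=5764801
G_5=5764801  [base 7] 7^(7 + 1)  →[7↦8]→  8^(8 + 1) = 134217728  −1 ⇒ G_6=134217727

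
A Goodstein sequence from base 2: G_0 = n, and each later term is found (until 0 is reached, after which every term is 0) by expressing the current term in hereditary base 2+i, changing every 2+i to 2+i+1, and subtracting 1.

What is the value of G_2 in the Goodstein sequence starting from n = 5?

i=0: 5 = 2^2 + 1 (b=2); 2→3: 3^3 + 1 = 28; 28−1 = 27
i=1: 27 = 3^3 (b=3); 3→4: 4^4 = 256; 256−1 = 255
i=2: 255 = 3·4^3 + 3·4^2 + 3·4 + 3 (b=4); 4→5: 3·5^3 + 3·5^2 + 3·5 + 3 = 468; 468−1 = 467

255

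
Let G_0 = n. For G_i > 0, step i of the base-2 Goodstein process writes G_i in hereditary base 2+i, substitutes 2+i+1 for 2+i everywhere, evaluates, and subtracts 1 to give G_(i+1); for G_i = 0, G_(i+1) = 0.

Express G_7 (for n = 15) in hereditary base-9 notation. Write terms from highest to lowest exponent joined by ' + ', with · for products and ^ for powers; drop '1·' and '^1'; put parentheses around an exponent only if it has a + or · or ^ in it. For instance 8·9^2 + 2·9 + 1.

[0] 15 ≡ 2^(2 + 1) + 2^2 + 2 + 1 (base 2). Lift 3: 112. −1: 111.
[1] 111 ≡ 3^(3 + 1) + 3^3 + 3 (base 3). Lift 4: 1284. −1: 1283.
[2] 1283 ≡ 4^(4 + 1) + 4^4 + 3 (base 4). Lift 5: 18753. −1: 18752.
[3] 18752 ≡ 5^(5 + 1) + 5^5 + 2 (base 5). Lift 6: 326594. −1: 326593.
[4] 326593 ≡ 6^(6 + 1) + 6^6 + 1 (base 6). Lift 7: 6588345. −1: 6588344.
[5] 6588344 ≡ 7^(7 + 1) + 7^7 (base 7). Lift 8: 150994944. −1: 150994943.
[6] 150994943 ≡ 8^(8 + 1) + 7·8^7 + 7·8^6 + 7·8^5 + 7·8^4 + 7·8^3 + 7·8^2 + 7·8 + 7 (base 8). Lift 9: 3524450281. −1: 3524450280.
[7] 3524450280 ≡ 9^(9 + 1) + 7·9^7 + 7·9^6 + 7·9^5 + 7·9^4 + 7·9^3 + 7·9^2 + 7·9 + 6 (base 9). Lift 10: 100077777776. −1: 100077777775.

9^(9 + 1) + 7·9^7 + 7·9^6 + 7·9^5 + 7·9^4 + 7·9^3 + 7·9^2 + 7·9 + 6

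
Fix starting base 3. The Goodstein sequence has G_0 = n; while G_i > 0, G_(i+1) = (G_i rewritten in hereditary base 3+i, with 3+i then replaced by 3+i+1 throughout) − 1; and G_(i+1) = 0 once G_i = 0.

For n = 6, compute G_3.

G_0 = 6. HB_3(6) = 2·3. Bump = 8. G_1 = 7.
G_1 = 7. HB_4(7) = 4 + 3. Bump = 8. G_2 = 7.
G_2 = 7. HB_5(7) = 5 + 2. Bump = 8. G_3 = 7.
G_3 = 7. HB_6(7) = 6 + 1. Bump = 8. G_4 = 7.

7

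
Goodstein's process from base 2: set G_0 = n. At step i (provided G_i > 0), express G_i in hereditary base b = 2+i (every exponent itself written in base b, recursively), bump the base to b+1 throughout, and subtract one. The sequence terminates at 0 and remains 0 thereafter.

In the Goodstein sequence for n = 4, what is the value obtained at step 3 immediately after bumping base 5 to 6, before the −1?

base 2: 4 = 2^2; at 3: 3^3 = 27; next = 26
base 3: 26 = 2·3^2 + 2·3 + 2; at 4: 2·4^2 + 2·4 + 2 = 42; next = 41
base 4: 41 = 2·4^2 + 2·4 + 1; at 5: 2·5^2 + 2·5 + 1 = 61; next = 60

84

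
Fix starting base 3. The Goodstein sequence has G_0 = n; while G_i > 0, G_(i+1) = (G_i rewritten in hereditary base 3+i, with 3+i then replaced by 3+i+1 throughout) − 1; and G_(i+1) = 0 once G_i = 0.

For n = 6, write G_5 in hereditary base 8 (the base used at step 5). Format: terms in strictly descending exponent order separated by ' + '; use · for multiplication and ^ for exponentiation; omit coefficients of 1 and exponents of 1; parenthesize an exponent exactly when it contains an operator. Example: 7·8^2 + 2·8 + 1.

7

(0) 6|_3 = 2·3 ↦ 2·4|_4 = 8 ⇒ 7
(1) 7|_4 = 4 + 3 ↦ 5 + 3|_5 = 8 ⇒ 7
(2) 7|_5 = 5 + 2 ↦ 6 + 2|_6 = 8 ⇒ 7
(3) 7|_6 = 6 + 1 ↦ 7 + 1|_7 = 8 ⇒ 7
(4) 7|_7 = 7 ↦ 8|_8 = 8 ⇒ 7
(5) 7|_8 = 7 ↦ 7|_9 = 7 ⇒ 6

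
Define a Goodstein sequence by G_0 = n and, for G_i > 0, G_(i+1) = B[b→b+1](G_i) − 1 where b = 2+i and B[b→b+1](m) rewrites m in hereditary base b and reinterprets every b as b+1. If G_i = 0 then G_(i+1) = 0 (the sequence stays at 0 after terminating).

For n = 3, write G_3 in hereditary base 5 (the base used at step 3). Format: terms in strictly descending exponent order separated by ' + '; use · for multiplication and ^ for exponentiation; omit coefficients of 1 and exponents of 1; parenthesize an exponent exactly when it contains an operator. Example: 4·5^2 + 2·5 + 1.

(0) 3|_2 = 2 + 1 ↦ 3 + 1|_3 = 4 ⇒ 3
(1) 3|_3 = 3 ↦ 4|_4 = 4 ⇒ 3
(2) 3|_4 = 3 ↦ 3|_5 = 3 ⇒ 2
(3) 2|_5 = 2 ↦ 2|_6 = 2 ⇒ 1

2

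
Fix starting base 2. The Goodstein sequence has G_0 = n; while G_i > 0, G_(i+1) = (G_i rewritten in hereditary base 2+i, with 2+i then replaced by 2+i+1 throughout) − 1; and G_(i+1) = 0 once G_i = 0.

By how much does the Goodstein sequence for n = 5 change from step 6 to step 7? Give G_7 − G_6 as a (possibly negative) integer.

G_0=5  [base 2] 2^2 + 1  →[2↦3]→  3^3 + 1 = 28  −1 ⇒ G_1=27
G_1=27  [base 3] 3^3  →[3↦4]→  4^4 = 256  −1 ⇒ G_2=255
G_2=255  [base 4] 3·4^3 + 3·4^2 + 3·4 + 3  →[4↦5]→  3·5^3 + 3·5^2 + 3·5 + 3 = 468  −1 ⇒ G_3=467
G_3=467  [base 5] 3·5^3 + 3·5^2 + 3·5 + 2  →[5↦6]→  3·6^3 + 3·6^2 + 3·6 + 2 = 776  −1 ⇒ G_4=775
G_4=775  [base 6] 3·6^3 + 3·6^2 + 3·6 + 1  →[6↦7]→  3·7^3 + 3·7^2 + 3·7 + 1 = 1198  −1 ⇒ G_5=1197
G_5=1197  [base 7] 3·7^3 + 3·7^2 + 3·7  →[7↦8]→  3·8^3 + 3·8^2 + 3·8 = 1752  −1 ⇒ G_6=1751
G_6=1751  [base 8] 3·8^3 + 3·8^2 + 2·8 + 7  →[8↦9]→  3·9^3 + 3·9^2 + 2·9 + 7 = 2455  −1 ⇒ G_7=2454

703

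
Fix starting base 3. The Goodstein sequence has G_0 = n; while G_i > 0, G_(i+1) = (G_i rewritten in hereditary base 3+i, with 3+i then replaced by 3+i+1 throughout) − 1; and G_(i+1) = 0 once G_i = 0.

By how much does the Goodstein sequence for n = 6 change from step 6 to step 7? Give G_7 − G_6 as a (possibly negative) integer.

base 3: 6 = 2·3; at 4: 2·4 = 8; next = 7
base 4: 7 = 4 + 3; at 5: 5 + 3 = 8; next = 7
base 5: 7 = 5 + 2; at 6: 6 + 2 = 8; next = 7
base 6: 7 = 6 + 1; at 7: 7 + 1 = 8; next = 7
base 7: 7 = 7; at 8: 8 = 8; next = 7
base 8: 7 = 7; at 9: 7 = 7; next = 6
base 9: 6 = 6; at 10: 6 = 6; next = 5

-1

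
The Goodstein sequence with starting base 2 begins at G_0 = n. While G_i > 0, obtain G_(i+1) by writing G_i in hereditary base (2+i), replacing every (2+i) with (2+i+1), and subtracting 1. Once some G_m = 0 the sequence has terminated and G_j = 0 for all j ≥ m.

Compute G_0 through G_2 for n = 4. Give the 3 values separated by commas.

4, 26, 41

step 0: 4 = 2^2; sub 3 for 2: 3^3; = 27; G_1 = 27−1 = 26
step 1: 26 = 2·3^2 + 2·3 + 2; sub 4 for 3: 2·4^2 + 2·4 + 2; = 42; G_2 = 42−1 = 41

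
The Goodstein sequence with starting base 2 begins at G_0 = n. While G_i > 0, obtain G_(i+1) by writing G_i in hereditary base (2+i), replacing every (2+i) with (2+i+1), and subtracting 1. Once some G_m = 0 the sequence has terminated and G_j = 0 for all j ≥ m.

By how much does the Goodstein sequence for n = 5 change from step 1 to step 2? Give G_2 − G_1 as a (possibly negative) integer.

228

(0) 5|_2 = 2^2 + 1 ↦ 3^3 + 1|_3 = 28 ⇒ 27
(1) 27|_3 = 3^3 ↦ 4^4|_4 = 256 ⇒ 255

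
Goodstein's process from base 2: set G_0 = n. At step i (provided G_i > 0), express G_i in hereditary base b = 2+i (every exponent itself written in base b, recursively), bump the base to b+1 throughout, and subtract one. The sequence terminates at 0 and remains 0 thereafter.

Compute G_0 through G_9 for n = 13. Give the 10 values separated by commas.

13, 108, 1279, 16092, 280711, 5765998, 134219479, 3486786855, 100000003325, 3138428381103

base 2: 13 = 2^(2 + 1) + 2^2 + 1; at 3: 3^(3 + 1) + 3^3 + 1 = 109; next = 108
base 3: 108 = 3^(3 + 1) + 3^3; at 4: 4^(4 + 1) + 4^4 = 1280; next = 1279
base 4: 1279 = 4^(4 + 1) + 3·4^3 + 3·4^2 + 3·4 + 3; at 5: 5^(5 + 1) + 3·5^3 + 3·5^2 + 3·5 + 3 = 16093; next = 16092
base 5: 16092 = 5^(5 + 1) + 3·5^3 + 3·5^2 + 3·5 + 2; at 6: 6^(6 + 1) + 3·6^3 + 3·6^2 + 3·6 + 2 = 280712; next = 280711
base 6: 280711 = 6^(6 + 1) + 3·6^3 + 3·6^2 + 3·6 + 1; at 7: 7^(7 + 1) + 3·7^3 + 3·7^2 + 3·7 + 1 = 5765999; next = 5765998
base 7: 5765998 = 7^(7 + 1) + 3·7^3 + 3·7^2 + 3·7; at 8: 8^(8 + 1) + 3·8^3 + 3·8^2 + 3·8 = 134219480; next = 134219479
base 8: 134219479 = 8^(8 + 1) + 3·8^3 + 3·8^2 + 2·8 + 7; at 9: 9^(9 + 1) + 3·9^3 + 3·9^2 + 2·9 + 7 = 3486786856; next = 3486786855
base 9: 3486786855 = 9^(9 + 1) + 3·9^3 + 3·9^2 + 2·9 + 6; at 10: 10^(10 + 1) + 3·10^3 + 3·10^2 + 2·10 + 6 = 100000003326; next = 100000003325
base 10: 100000003325 = 10^(10 + 1) + 3·10^3 + 3·10^2 + 2·10 + 5; at 11: 11^(11 + 1) + 3·11^3 + 3·11^2 + 2·11 + 5 = 3138428381104; next = 3138428381103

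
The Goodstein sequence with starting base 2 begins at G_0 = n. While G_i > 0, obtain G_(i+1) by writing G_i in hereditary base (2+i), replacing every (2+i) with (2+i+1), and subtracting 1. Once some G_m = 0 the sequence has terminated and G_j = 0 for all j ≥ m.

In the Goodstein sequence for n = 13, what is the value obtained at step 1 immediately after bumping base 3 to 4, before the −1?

[0] 13 ≡ 2^(2 + 1) + 2^2 + 1 (base 2). Lift 3: 109. −1: 108.
[1] 108 ≡ 3^(3 + 1) + 3^3 (base 3). Lift 4: 1280. −1: 1279.

1280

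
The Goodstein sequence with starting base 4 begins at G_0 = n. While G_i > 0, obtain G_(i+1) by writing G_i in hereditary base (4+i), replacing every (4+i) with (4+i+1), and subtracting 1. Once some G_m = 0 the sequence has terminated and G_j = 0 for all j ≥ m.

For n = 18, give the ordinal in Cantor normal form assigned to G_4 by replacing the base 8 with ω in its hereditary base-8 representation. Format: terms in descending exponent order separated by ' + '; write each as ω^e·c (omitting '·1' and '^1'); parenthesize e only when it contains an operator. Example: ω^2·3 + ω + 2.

ω·6 + 5

[0] 18 ≡ 4^2 + 2 (base 4). Lift 5: 27. −1: 26.
[1] 26 ≡ 5^2 + 1 (base 5). Lift 6: 37. −1: 36.
[2] 36 ≡ 6^2 (base 6). Lift 7: 49. −1: 48.
[3] 48 ≡ 6·7 + 6 (base 7). Lift 8: 54. −1: 53.
[4] 53 ≡ 6·8 + 5 (base 8). Lift 9: 59. −1: 58.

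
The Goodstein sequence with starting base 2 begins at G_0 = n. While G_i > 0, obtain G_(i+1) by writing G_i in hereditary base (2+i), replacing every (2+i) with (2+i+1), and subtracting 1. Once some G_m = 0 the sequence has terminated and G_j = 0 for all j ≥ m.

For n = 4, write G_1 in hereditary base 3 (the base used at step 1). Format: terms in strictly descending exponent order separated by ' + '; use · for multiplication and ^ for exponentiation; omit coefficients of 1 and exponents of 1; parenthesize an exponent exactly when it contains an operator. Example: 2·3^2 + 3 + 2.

2·3^2 + 2·3 + 2

G_0=4  [base 2] 2^2  →[2↦3]→  3^3 = 27  −1 ⇒ G_1=26
G_1=26  [base 3] 2·3^2 + 2·3 + 2  →[3↦4]→  2·4^2 + 2·4 + 2 = 42  −1 ⇒ G_2=41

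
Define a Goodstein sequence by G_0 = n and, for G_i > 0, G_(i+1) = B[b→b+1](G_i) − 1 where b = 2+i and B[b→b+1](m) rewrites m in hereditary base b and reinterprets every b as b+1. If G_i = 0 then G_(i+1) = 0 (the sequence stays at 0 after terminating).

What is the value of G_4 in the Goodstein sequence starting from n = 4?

83

i=0: 4 = 2^2 (b=2); 2→3: 3^3 = 27; 27−1 = 26
i=1: 26 = 2·3^2 + 2·3 + 2 (b=3); 3→4: 2·4^2 + 2·4 + 2 = 42; 42−1 = 41
i=2: 41 = 2·4^2 + 2·4 + 1 (b=4); 4→5: 2·5^2 + 2·5 + 1 = 61; 61−1 = 60
i=3: 60 = 2·5^2 + 2·5 (b=5); 5→6: 2·6^2 + 2·6 = 84; 84−1 = 83
i=4: 83 = 2·6^2 + 6 + 5 (b=6); 6→7: 2·7^2 + 7 + 5 = 110; 110−1 = 109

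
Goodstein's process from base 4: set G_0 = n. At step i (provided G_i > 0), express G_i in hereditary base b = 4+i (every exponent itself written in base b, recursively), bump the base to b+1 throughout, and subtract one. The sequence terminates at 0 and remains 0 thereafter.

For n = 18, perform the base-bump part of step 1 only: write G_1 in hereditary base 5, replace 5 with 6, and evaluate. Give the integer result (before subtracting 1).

base 4: 18 = 4^2 + 2; at 5: 5^2 + 2 = 27; next = 26
base 5: 26 = 5^2 + 1; at 6: 6^2 + 1 = 37; next = 36

37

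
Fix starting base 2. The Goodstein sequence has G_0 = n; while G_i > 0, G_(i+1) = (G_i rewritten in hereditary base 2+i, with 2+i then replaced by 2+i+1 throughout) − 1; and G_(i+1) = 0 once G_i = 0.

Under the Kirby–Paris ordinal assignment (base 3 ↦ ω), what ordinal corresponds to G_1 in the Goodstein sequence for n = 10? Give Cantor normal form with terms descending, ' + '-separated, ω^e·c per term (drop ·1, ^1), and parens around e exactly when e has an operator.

ω^(ω + 1) + 2

10 —HB2→ 2^(2 + 1) + 2 —bump→ 3^(3 + 1) + 3 = 84 —(−1)→ 83
83 —HB3→ 3^(3 + 1) + 2 —bump→ 4^(4 + 1) + 2 = 1026 —(−1)→ 1025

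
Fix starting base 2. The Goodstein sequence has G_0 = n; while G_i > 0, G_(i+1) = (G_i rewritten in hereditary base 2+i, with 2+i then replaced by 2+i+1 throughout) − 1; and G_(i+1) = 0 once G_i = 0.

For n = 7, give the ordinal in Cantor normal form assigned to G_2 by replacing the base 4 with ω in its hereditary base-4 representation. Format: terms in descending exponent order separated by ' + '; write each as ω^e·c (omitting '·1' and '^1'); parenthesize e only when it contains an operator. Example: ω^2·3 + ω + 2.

ω^ω + 3

G_0=7  [base 2] 2^2 + 2 + 1  →[2↦3]→  3^3 + 3 + 1 = 31  −1 ⇒ G_1=30
G_1=30  [base 3] 3^3 + 3  →[3↦4]→  4^4 + 4 = 260  −1 ⇒ G_2=259
G_2=259  [base 4] 4^4 + 3  →[4↦5]→  5^5 + 3 = 3128  −1 ⇒ G_3=3127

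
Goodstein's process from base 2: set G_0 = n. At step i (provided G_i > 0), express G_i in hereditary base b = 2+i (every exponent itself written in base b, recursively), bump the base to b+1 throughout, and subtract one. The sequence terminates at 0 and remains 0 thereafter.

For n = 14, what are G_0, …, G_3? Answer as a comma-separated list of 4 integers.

14, 110, 1281, 18750

(0) 14|_2 = 2^(2 + 1) + 2^2 + 2 ↦ 3^(3 + 1) + 3^3 + 3|_3 = 111 ⇒ 110
(1) 110|_3 = 3^(3 + 1) + 3^3 + 2 ↦ 4^(4 + 1) + 4^4 + 2|_4 = 1282 ⇒ 1281
(2) 1281|_4 = 4^(4 + 1) + 4^4 + 1 ↦ 5^(5 + 1) + 5^5 + 1|_5 = 18751 ⇒ 18750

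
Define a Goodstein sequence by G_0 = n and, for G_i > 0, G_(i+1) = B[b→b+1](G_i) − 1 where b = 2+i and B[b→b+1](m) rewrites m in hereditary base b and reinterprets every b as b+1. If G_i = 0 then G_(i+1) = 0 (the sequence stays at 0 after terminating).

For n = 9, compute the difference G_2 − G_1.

9 —HB2→ 2^(2 + 1) + 1 —bump→ 3^(3 + 1) + 1 = 82 —(−1)→ 81
81 —HB3→ 3^(3 + 1) —bump→ 4^(4 + 1) = 1024 —(−1)→ 1023

942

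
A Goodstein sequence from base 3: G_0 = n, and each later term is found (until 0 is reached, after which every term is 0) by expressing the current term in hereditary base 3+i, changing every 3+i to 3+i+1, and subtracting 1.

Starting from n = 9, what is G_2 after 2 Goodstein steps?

17

step 0: 9 = 3^2; sub 4 for 3: 4^2; = 16; G_1 = 16−1 = 15
step 1: 15 = 3·4 + 3; sub 5 for 4: 3·5 + 3; = 18; G_2 = 18−1 = 17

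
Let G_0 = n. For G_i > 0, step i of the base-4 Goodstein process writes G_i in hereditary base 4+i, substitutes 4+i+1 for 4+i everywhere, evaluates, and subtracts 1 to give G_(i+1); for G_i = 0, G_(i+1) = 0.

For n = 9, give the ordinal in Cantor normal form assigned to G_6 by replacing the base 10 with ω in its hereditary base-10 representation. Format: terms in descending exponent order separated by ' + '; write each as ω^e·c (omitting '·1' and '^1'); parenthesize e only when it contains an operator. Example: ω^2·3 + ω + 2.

ω + 1

(0) 9|_4 = 2·4 + 1 ↦ 2·5 + 1|_5 = 11 ⇒ 10
(1) 10|_5 = 2·5 ↦ 2·6|_6 = 12 ⇒ 11
(2) 11|_6 = 6 + 5 ↦ 7 + 5|_7 = 12 ⇒ 11
(3) 11|_7 = 7 + 4 ↦ 8 + 4|_8 = 12 ⇒ 11
(4) 11|_8 = 8 + 3 ↦ 9 + 3|_9 = 12 ⇒ 11
(5) 11|_9 = 9 + 2 ↦ 10 + 2|_10 = 12 ⇒ 11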